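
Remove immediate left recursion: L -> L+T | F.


Left-recursive alternatives: L+T; non-recursive: F
Introduce L': L -> FL', L' -> +TL' | ε


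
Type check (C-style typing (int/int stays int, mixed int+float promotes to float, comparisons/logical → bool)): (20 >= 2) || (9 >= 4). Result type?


Operand types: bool || bool
Rule: logical operators take bool operands and yield bool
Result type: bool


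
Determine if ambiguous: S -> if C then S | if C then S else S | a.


dangling else: 'if C then if C then a else a' parses two ways
Ambiguous


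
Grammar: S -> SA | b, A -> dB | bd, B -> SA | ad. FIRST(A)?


Per alternative of A: FIRST(dB) = {d}; FIRST(bd) = {b}
FIRST(A) = {b, d}


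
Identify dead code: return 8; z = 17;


statement follows a return and is unreachable
Dead: 'z = 17'


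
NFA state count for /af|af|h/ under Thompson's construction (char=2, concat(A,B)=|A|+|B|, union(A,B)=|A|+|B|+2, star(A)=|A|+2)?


Syntax tree has 5 char leaf(s), 2 union(s), 0 star(s)
chars contribute 5×2 = 10; each union adds +2; each star adds +2
Total: 10 + 4 + 0 = 14 states


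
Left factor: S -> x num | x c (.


Common prefix: 'x'
Factored: S -> x S', S' -> num | c (


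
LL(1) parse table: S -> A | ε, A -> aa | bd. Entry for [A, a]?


For [A, a]: 'a' ∈ FIRST(aa)
Entry: A -> aa


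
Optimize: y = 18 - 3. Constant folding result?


18 - 3 = 15 at compile time
Optimized: y = 15


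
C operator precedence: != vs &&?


'!=' is equality (level 6); '&&' is logical AND (level 2)
Higher level binds tighter
'!=' has higher precedence than '&&'


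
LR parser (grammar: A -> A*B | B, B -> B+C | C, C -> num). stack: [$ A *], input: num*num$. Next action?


no handle ('A*' is not any RHS); shift 'num'
Action: shift


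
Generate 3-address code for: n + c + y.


Break into single-operator statements:
t1 = n + c
t2 = t1 + y


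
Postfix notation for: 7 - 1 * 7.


* has higher precedence, evaluate 1*7 first
Postfix: 7 1 7 * -


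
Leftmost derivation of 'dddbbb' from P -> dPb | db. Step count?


Derivation: P => dPb => ddPbb => dddbbb
Steps: 3


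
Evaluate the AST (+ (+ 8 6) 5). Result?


Evaluate inner: (+ 8 6) = 14
Evaluate root: (+ 14 5) = 19
Result: 19


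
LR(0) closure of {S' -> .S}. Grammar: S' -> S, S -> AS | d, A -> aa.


Start: S' -> .S
For each item with dot before a nonterminal B, add B -> .γ for every B-production
Closure: [S' -> .S, S -> .AS, S -> .d, A -> .aa]


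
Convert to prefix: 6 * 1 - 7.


left-to-right (same/higher precedence on left): tree is (- (* 6 1) 7)
Prefix: - * 6 1 7


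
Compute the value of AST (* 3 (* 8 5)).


Evaluate inner: (* 8 5) = 40
Evaluate root: (* 3 40) = 120
Result: 120


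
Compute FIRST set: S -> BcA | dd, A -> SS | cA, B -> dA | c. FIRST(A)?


Per alternative of A: FIRST(SS) = {c, d}; FIRST(cA) = {c}
FIRST(A) = {c, d}


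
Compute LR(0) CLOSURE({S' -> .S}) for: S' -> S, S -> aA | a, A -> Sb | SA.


Start: S' -> .S
For each item with dot before a nonterminal B, add B -> .γ for every B-production
Closure: [S' -> .S, S -> .aA, S -> .a]


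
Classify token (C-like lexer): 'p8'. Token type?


Pattern: letter/underscore followed by alphanumerics, not a keyword
Type: IDENTIFIER


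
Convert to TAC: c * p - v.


Break into single-operator statements:
t1 = c * p
t2 = t1 - v


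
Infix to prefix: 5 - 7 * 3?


'*' binds tighter: tree is (- 5 (* 7 3))
Prefix: - 5 * 7 3


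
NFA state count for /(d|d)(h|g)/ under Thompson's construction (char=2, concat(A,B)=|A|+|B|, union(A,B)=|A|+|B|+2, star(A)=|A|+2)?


Syntax tree has 4 char leaf(s), 2 union(s), 0 star(s)
chars contribute 4×2 = 8; each union adds +2; each star adds +2
Total: 8 + 4 + 0 = 12 states


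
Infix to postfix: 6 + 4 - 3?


Left to right (same or higher precedence on left)
Postfix: 6 4 + 3 -


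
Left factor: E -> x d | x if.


Common prefix: 'x'
Factored: E -> x E', E' -> d | if


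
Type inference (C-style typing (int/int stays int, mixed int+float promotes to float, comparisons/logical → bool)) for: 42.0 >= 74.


Operand types: float >= int
Rule: comparison yields bool
Result type: bool


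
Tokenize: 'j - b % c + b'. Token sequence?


Scan left to right, longest-match per lexeme
Tokens: ID(j), OP(-), ID(b), OP(%), ID(c), OP(+), ID(b)


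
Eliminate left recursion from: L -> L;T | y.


Left-recursive alternatives: L;T; non-recursive: y
Introduce L': L -> yL', L' -> ;TL' | ε


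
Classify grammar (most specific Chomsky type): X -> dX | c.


Right-linear: every RHS is a terminal or a terminal followed by one nonterminal
Classification: Type 3 (Regular)


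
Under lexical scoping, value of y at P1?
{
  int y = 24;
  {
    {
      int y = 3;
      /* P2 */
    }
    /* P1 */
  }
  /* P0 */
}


P1's block does not declare y; resolves to the enclosing declaration at depth 0
y = 24


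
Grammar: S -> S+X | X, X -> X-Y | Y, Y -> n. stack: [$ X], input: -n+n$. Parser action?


shift '-' to continue X -> X-Y
Action: shift


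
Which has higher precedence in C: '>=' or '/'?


'/' is multiplicative (level 10); '>=' is relational (level 7)
Higher level binds tighter
'/' has higher precedence than '>='


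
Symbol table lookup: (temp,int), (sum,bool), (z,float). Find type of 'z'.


Lookup 'z' → type float


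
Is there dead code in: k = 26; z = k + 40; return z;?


k is read by z's definition; z is returned
No dead code


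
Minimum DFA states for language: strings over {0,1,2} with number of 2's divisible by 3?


Track (count of 2) mod 3: states 0..2, accept at 0
Minimal DFA: 3 states


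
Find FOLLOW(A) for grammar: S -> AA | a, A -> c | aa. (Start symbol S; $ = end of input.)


$ ∈ FOLLOW(S). For each A -> αBβ: add FIRST(β)\{ε} to FOLLOW(B); if β nullable, add FOLLOW(A).
FOLLOW(A) = {$, a, c}


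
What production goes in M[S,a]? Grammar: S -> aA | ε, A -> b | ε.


For [S, a]: 'a' ∈ FIRST(aA)
Entry: S -> aA


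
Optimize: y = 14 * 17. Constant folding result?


14 * 17 = 238 at compile time
Optimized: y = 238


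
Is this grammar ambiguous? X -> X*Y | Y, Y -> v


precedence layered via separate nonterminal Y: deterministic
Unambiguous


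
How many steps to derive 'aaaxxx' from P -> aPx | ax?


Derivation: P => aPx => aaPxx => aaaxxx
Steps: 3


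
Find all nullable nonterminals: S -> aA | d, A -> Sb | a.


A nonterminal is nullable iff some alternative derives ε (directly, or every symbol in it is nullable)
Nullable: {}


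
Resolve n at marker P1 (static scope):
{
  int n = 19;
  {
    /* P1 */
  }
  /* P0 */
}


P1's block does not declare n; resolves to the enclosing declaration at depth 0
n = 19


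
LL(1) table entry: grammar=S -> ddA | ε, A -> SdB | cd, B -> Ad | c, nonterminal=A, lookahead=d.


For [A, d]: 'd' ∈ FIRST(SdB)
Entry: A -> SdB


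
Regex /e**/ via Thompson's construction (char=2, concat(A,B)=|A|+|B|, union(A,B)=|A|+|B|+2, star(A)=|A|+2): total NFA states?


Syntax tree has 1 char leaf(s), 0 union(s), 2 star(s)
chars contribute 1×2 = 2; each union adds +2; each star adds +2
Total: 2 + 0 + 4 = 6 states


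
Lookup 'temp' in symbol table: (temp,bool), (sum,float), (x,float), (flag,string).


Lookup 'temp' → type bool


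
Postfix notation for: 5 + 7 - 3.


Left to right (same or higher precedence on left)
Postfix: 5 7 + 3 -


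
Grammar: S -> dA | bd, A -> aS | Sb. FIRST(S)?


Per alternative of S: FIRST(dA) = {d}; FIRST(bd) = {b}
FIRST(S) = {b, d}


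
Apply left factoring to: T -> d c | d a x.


Common prefix: 'd'
Factored: T -> d T', T' -> c | a x


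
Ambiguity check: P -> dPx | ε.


balanced d^n…x^n: each string has a unique parse
Unambiguous


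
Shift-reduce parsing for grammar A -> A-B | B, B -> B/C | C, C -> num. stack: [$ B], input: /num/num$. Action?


shift '/' to continue B -> B/C
Action: shift


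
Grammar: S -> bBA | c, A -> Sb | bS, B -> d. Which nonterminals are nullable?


A nonterminal is nullable iff some alternative derives ε (directly, or every symbol in it is nullable)
Nullable: {}


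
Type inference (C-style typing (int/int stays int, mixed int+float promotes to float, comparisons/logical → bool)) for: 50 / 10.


Operand types: int / int
Rule: mixed int/float promotes to float; int/int stays int
Result type: int


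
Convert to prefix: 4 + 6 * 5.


'*' binds tighter: tree is (+ 4 (* 6 5))
Prefix: + 4 * 6 5


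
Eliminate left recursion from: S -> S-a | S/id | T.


Left-recursive alternatives: S-a, S/id; non-recursive: T
Introduce S': S -> TS', S' -> -aS' | /idS' | ε


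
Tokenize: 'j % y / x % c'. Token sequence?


Scan left to right, longest-match per lexeme
Tokens: ID(j), OP(%), ID(y), OP(/), ID(x), OP(%), ID(c)


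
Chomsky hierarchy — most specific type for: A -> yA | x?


Right-linear: every RHS is a terminal or a terminal followed by one nonterminal
Classification: Type 3 (Regular)


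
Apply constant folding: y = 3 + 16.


3 + 16 = 19 at compile time
Optimized: y = 19


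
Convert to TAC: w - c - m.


Break into single-operator statements:
t1 = w - c
t2 = t1 - m


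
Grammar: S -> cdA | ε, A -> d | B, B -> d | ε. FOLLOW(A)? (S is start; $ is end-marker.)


$ ∈ FOLLOW(S). For each A -> αBβ: add FIRST(β)\{ε} to FOLLOW(B); if β nullable, add FOLLOW(A).
FOLLOW(A) = {$}


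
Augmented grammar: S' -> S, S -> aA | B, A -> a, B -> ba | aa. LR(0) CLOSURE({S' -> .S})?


Start: S' -> .S
For each item with dot before a nonterminal B, add B -> .γ for every B-production
Closure: [S' -> .S, S -> .aA, S -> .B, B -> .ba, B -> .aa]


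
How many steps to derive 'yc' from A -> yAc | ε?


Derivation: A => yAc => yc
Steps: 2


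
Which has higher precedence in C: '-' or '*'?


'*' is multiplicative (level 10); '-' is additive (level 9)
Higher level binds tighter
'*' has higher precedence than '-'


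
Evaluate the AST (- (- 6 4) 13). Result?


Evaluate inner: (- 6 4) = 2
Evaluate root: (- 2 13) = -11
Result: -11


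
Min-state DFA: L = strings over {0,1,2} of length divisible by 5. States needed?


Track length mod 5: states 0..4, accept at 0
Minimal DFA: 5 states


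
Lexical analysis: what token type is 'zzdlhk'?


Pattern: letter/underscore followed by alphanumerics, not a keyword
Type: IDENTIFIER


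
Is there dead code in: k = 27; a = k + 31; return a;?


k is read by a's definition; a is returned
No dead code


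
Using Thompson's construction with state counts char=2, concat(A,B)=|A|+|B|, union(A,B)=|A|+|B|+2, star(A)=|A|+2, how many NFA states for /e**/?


Syntax tree has 1 char leaf(s), 0 union(s), 2 star(s)
chars contribute 1×2 = 2; each union adds +2; each star adds +2
Total: 2 + 0 + 4 = 6 states


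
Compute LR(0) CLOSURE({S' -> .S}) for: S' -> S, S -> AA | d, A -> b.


Start: S' -> .S
For each item with dot before a nonterminal B, add B -> .γ for every B-production
Closure: [S' -> .S, S -> .AA, S -> .d, A -> .b]


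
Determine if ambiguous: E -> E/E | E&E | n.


'n/n&n' has two parse trees (no precedence encoded between / and &)
Ambiguous


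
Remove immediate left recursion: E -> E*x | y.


Left-recursive alternatives: E*x; non-recursive: y
Introduce E': E -> yE', E' -> *xE' | ε


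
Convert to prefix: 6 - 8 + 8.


left-to-right (same/higher precedence on left): tree is (+ (- 6 8) 8)
Prefix: + - 6 8 8


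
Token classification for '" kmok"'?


Pattern: double-quoted sequence
Type: STRING_LITERAL


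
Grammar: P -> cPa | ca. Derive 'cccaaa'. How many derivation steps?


Derivation: P => cPa => ccPaa => cccaaa
Steps: 3


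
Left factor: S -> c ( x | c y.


Common prefix: 'c'
Factored: S -> c S', S' -> ( x | y


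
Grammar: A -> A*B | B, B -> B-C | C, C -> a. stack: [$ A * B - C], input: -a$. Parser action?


handle 'B-C' on top
Action: reduce (B -> B-C)


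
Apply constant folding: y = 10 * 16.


10 * 16 = 160 at compile time
Optimized: y = 160


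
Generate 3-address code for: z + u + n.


Break into single-operator statements:
t1 = z + u
t2 = t1 + n


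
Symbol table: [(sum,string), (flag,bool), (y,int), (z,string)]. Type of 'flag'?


Lookup 'flag' → type bool


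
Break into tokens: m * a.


Scan left to right, longest-match per lexeme
Tokens: ID(m), OP(*), ID(a)


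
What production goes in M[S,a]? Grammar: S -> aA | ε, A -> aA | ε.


For [S, a]: 'a' ∈ FIRST(aA)
Entry: S -> aA


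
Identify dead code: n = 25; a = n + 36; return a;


n is read by a's definition; a is returned
No dead code


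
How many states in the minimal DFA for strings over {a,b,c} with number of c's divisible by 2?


Track (count of c) mod 2: states 0..1, accept at 0
Minimal DFA: 2 states


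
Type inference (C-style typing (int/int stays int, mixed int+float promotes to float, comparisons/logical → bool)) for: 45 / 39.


Operand types: int / int
Rule: mixed int/float promotes to float; int/int stays int
Result type: int


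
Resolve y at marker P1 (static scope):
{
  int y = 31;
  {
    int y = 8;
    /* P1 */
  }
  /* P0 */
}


y declared in the same block as P1
y = 8


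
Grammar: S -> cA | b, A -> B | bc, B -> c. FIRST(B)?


Per alternative of B: FIRST(c) = {c}
FIRST(B) = {c}


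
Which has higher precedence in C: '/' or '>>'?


'/' is multiplicative (level 10); '>>' is shift (level 8)
Higher level binds tighter
'/' has higher precedence than '>>'


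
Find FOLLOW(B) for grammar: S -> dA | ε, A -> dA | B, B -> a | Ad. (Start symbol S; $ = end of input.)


$ ∈ FOLLOW(S). For each A -> αBβ: add FIRST(β)\{ε} to FOLLOW(B); if β nullable, add FOLLOW(A).
FOLLOW(B) = {$, d}


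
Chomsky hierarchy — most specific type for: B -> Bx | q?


Left-linear: every RHS is a terminal or one nonterminal followed by a terminal
Classification: Type 3 (Regular)


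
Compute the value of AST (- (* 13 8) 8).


Evaluate inner: (* 13 8) = 104
Evaluate root: (- 104 8) = 96
Result: 96


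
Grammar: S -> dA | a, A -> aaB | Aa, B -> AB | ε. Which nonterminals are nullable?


A nonterminal is nullable iff some alternative derives ε (directly, or every symbol in it is nullable)
Nullable: {B}


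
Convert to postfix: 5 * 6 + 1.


Left to right (same or higher precedence on left)
Postfix: 5 6 * 1 +


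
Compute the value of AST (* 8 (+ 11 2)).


Evaluate inner: (+ 11 2) = 13
Evaluate root: (* 8 13) = 104
Result: 104


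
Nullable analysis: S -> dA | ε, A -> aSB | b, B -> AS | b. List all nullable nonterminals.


A nonterminal is nullable iff some alternative derives ε (directly, or every symbol in it is nullable)
Nullable: {S}


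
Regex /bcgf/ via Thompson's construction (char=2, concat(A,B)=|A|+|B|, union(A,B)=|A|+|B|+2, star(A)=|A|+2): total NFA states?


Syntax tree has 4 char leaf(s), 0 union(s), 0 star(s)
chars contribute 4×2 = 8; each union adds +2; each star adds +2
Total: 8 + 0 + 0 = 8 states


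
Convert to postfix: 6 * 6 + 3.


Left to right (same or higher precedence on left)
Postfix: 6 6 * 3 +


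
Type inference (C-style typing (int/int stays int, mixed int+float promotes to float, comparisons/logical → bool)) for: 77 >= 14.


Operand types: int >= int
Rule: comparison yields bool
Result type: bool


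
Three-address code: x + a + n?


Break into single-operator statements:
t1 = x + a
t2 = t1 + n


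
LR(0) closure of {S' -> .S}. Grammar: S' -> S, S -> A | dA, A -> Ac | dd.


Start: S' -> .S
For each item with dot before a nonterminal B, add B -> .γ for every B-production
Closure: [S' -> .S, S -> .A, S -> .dA, A -> .Ac, A -> .dd]


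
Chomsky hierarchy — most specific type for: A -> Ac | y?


Left-linear: every RHS is a terminal or one nonterminal followed by a terminal
Classification: Type 3 (Regular)


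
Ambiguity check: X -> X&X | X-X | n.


'n&n-n' has two parse trees (no precedence encoded between & and -)
Ambiguous


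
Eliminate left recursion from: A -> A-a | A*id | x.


Left-recursive alternatives: A-a, A*id; non-recursive: x
Introduce A': A -> xA', A' -> -aA' | *idA' | ε


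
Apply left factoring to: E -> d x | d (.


Common prefix: 'd'
Factored: E -> d E', E' -> x | (


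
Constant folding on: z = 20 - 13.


20 - 13 = 7 at compile time
Optimized: z = 7


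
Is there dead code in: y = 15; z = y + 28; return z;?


y is read by z's definition; z is returned
No dead code


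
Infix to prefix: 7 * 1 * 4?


left-to-right (same/higher precedence on left): tree is (* (* 7 1) 4)
Prefix: * * 7 1 4


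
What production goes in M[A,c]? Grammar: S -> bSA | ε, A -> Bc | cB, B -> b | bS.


For [A, c]: 'c' ∈ FIRST(cB)
Entry: A -> cB


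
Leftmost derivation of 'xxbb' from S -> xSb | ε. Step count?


Derivation: S => xSb => xxSbb => xxbb
Steps: 3


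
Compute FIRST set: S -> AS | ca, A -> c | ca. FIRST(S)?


Per alternative of S: FIRST(AS) = {c}; FIRST(ca) = {c}
FIRST(S) = {c}


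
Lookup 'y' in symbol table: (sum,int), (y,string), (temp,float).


Lookup 'y' → type string


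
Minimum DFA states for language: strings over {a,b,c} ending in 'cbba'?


Track the longest suffix of input matching a prefix of 'cbba': 5 classes (prefixes of length 0..4)
Minimal DFA: 5 states


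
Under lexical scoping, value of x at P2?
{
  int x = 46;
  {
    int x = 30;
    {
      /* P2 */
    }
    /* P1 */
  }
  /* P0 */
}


P2's block does not declare x; resolves to the enclosing declaration at depth 1
x = 30


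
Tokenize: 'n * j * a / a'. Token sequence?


Scan left to right, longest-match per lexeme
Tokens: ID(n), OP(*), ID(j), OP(*), ID(a), OP(/), ID(a)


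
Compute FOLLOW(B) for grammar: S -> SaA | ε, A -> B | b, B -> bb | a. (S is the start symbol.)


$ ∈ FOLLOW(S). For each A -> αBβ: add FIRST(β)\{ε} to FOLLOW(B); if β nullable, add FOLLOW(A).
FOLLOW(B) = {$, a}


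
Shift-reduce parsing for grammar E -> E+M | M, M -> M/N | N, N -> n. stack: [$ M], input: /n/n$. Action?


shift '/' to continue M -> M/N
Action: shift


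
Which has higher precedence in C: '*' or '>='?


'*' is multiplicative (level 10); '>=' is relational (level 7)
Higher level binds tighter
'*' has higher precedence than '>='


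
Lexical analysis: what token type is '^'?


Pattern: operator symbol
Type: OPERATOR


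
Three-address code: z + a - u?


Break into single-operator statements:
t1 = z + a
t2 = t1 - u


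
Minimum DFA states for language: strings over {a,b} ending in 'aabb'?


Track the longest suffix of input matching a prefix of 'aabb': 5 classes (prefixes of length 0..4)
Minimal DFA: 5 states


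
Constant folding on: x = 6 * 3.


6 * 3 = 18 at compile time
Optimized: x = 18


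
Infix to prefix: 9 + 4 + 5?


left-to-right (same/higher precedence on left): tree is (+ (+ 9 4) 5)
Prefix: + + 9 4 5


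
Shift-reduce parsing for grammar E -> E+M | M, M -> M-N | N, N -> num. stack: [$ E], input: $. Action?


start symbol E on stack, input exhausted
Action: accept


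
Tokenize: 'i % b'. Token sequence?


Scan left to right, longest-match per lexeme
Tokens: ID(i), OP(%), ID(b)


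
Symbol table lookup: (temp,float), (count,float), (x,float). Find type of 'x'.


Lookup 'x' → type float


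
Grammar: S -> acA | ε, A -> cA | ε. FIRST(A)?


Per alternative of A: FIRST(cA) = {c}; FIRST(ε) = {ε}
FIRST(A) = {c, ε}


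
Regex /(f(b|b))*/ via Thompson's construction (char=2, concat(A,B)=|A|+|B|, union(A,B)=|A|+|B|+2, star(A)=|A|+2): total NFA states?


Syntax tree has 3 char leaf(s), 1 union(s), 1 star(s)
chars contribute 3×2 = 6; each union adds +2; each star adds +2
Total: 6 + 2 + 2 = 10 states


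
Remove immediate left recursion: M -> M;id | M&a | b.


Left-recursive alternatives: M;id, M&a; non-recursive: b
Introduce M': M -> bM', M' -> ;idM' | &aM' | ε


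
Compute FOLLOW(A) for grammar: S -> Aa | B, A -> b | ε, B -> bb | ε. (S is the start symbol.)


$ ∈ FOLLOW(S). For each A -> αBβ: add FIRST(β)\{ε} to FOLLOW(B); if β nullable, add FOLLOW(A).
FOLLOW(A) = {a}


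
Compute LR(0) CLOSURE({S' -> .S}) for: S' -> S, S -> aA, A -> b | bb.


Start: S' -> .S
For each item with dot before a nonterminal B, add B -> .γ for every B-production
Closure: [S' -> .S, S -> .aA]


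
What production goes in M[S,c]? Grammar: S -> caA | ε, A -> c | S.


For [S, c]: 'c' ∈ FIRST(caA)
Entry: S -> caA


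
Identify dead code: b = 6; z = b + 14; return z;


b is read by z's definition; z is returned
No dead code


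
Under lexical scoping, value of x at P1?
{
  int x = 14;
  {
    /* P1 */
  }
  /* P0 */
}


P1's block does not declare x; resolves to the enclosing declaration at depth 0
x = 14


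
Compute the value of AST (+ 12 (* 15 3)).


Evaluate inner: (* 15 3) = 45
Evaluate root: (+ 12 45) = 57
Result: 57


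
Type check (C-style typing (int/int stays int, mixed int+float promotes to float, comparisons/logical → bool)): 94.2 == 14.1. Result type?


Operand types: float == float
Rule: comparison yields bool
Result type: bool


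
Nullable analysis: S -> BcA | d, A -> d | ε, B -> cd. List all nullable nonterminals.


A nonterminal is nullable iff some alternative derives ε (directly, or every symbol in it is nullable)
Nullable: {A}


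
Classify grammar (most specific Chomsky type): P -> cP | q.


Right-linear: every RHS is a terminal or a terminal followed by one nonterminal
Classification: Type 3 (Regular)


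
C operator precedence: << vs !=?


'<<' is shift (level 8); '!=' is equality (level 6)
Higher level binds tighter
'<<' has higher precedence than '!='


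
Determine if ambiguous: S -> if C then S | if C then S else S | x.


dangling else: 'if C then if C then x else x' parses two ways
Ambiguous


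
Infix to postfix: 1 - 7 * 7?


* has higher precedence, evaluate 7*7 first
Postfix: 1 7 7 * -


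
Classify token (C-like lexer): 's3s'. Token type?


Pattern: letter/underscore followed by alphanumerics, not a keyword
Type: IDENTIFIER


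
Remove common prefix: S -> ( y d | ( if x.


Common prefix: '('
Factored: S -> ( S', S' -> y d | if x


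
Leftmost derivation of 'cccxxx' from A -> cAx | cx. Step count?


Derivation: A => cAx => ccAxx => cccxxx
Steps: 3


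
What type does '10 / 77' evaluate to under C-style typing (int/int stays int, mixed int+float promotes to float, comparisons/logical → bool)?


Operand types: int / int
Rule: mixed int/float promotes to float; int/int stays int
Result type: int


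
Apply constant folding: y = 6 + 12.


6 + 12 = 18 at compile time
Optimized: y = 18


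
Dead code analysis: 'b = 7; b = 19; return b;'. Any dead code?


first assignment to b is overwritten before any read
Dead: 'b = 7'


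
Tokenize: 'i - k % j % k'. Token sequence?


Scan left to right, longest-match per lexeme
Tokens: ID(i), OP(-), ID(k), OP(%), ID(j), OP(%), ID(k)


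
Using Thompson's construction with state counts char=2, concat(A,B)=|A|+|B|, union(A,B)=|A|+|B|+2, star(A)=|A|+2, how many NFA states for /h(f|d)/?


Syntax tree has 3 char leaf(s), 1 union(s), 0 star(s)
chars contribute 3×2 = 6; each union adds +2; each star adds +2
Total: 6 + 2 + 0 = 8 states


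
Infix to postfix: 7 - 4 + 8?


Left to right (same or higher precedence on left)
Postfix: 7 4 - 8 +


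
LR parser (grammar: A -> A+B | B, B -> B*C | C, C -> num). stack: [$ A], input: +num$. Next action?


shift '+' to continue A -> A+B
Action: shift


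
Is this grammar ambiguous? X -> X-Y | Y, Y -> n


precedence layered via separate nonterminal Y: deterministic
Unambiguous


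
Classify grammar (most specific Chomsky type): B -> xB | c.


Right-linear: every RHS is a terminal or a terminal followed by one nonterminal
Classification: Type 3 (Regular)


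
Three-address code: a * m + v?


Break into single-operator statements:
t1 = a * m
t2 = t1 + v


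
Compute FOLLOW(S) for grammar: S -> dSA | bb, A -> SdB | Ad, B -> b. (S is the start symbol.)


$ ∈ FOLLOW(S). For each A -> αBβ: add FIRST(β)\{ε} to FOLLOW(B); if β nullable, add FOLLOW(A).
FOLLOW(S) = {$, b, d}


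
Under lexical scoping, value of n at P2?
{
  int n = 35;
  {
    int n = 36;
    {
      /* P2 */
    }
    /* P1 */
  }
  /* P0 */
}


P2's block does not declare n; resolves to the enclosing declaration at depth 1
n = 36


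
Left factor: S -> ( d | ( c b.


Common prefix: '('
Factored: S -> ( S', S' -> d | c b


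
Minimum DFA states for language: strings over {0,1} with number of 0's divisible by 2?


Track (count of 0) mod 2: states 0..1, accept at 0
Minimal DFA: 2 states


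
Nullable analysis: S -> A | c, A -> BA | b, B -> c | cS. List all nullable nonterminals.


A nonterminal is nullable iff some alternative derives ε (directly, or every symbol in it is nullable)
Nullable: {}


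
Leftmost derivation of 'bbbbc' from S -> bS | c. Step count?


Derivation: S => bS => bbS => bbbS => bbbbS => bbbbc
Steps: 5


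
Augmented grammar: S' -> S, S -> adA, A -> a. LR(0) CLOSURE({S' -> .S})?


Start: S' -> .S
For each item with dot before a nonterminal B, add B -> .γ for every B-production
Closure: [S' -> .S, S -> .adA]


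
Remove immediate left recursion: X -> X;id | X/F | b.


Left-recursive alternatives: X;id, X/F; non-recursive: b
Introduce X': X -> bX', X' -> ;idX' | /FX' | ε


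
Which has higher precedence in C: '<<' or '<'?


'<<' is shift (level 8); '<' is relational (level 7)
Higher level binds tighter
'<<' has higher precedence than '<'


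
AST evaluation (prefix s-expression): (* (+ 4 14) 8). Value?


Evaluate inner: (+ 4 14) = 18
Evaluate root: (* 18 8) = 144
Result: 144


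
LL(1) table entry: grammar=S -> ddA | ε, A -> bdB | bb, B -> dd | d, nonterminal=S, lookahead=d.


For [S, d]: 'd' ∈ FIRST(ddA)
Entry: S -> ddA


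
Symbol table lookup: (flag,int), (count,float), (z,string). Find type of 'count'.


Lookup 'count' → type float


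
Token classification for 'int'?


Pattern: reserved word
Type: KEYWORD


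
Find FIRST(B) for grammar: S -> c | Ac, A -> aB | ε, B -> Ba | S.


Per alternative of B: FIRST(Ba) = {a, c}; FIRST(S) = {a, c}
FIRST(B) = {a, c}


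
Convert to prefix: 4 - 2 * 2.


'*' binds tighter: tree is (- 4 (* 2 2))
Prefix: - 4 * 2 2


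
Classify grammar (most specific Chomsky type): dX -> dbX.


LHS has context (more than one symbol) and |LHS| ≤ |RHS|
Classification: Type 1 (Context-Sensitive)


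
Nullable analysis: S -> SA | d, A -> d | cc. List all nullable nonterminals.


A nonterminal is nullable iff some alternative derives ε (directly, or every symbol in it is nullable)
Nullable: {}


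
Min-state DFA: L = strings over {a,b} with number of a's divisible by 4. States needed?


Track (count of a) mod 4: states 0..3, accept at 0
Minimal DFA: 4 states


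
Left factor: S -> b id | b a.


Common prefix: 'b'
Factored: S -> b S', S' -> id | a


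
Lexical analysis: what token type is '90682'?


Pattern: digits only
Type: INTEGER_LITERAL


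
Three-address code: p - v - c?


Break into single-operator statements:
t1 = p - v
t2 = t1 - c


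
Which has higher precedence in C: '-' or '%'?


'%' is multiplicative (level 10); '-' is additive (level 9)
Higher level binds tighter
'%' has higher precedence than '-'


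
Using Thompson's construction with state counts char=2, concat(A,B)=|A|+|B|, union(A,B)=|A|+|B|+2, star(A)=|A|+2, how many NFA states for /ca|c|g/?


Syntax tree has 4 char leaf(s), 2 union(s), 0 star(s)
chars contribute 4×2 = 8; each union adds +2; each star adds +2
Total: 8 + 4 + 0 = 12 states


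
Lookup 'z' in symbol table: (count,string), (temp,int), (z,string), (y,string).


Lookup 'z' → type string


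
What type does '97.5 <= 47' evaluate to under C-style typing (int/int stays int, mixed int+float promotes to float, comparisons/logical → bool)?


Operand types: float <= int
Rule: comparison yields bool
Result type: bool


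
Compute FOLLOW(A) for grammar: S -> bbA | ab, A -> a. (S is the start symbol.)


$ ∈ FOLLOW(S). For each A -> αBβ: add FIRST(β)\{ε} to FOLLOW(B); if β nullable, add FOLLOW(A).
FOLLOW(A) = {$}


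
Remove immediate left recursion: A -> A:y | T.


Left-recursive alternatives: A:y; non-recursive: T
Introduce A': A -> TA', A' -> :yA' | ε


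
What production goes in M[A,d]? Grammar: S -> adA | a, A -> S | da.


For [A, d]: 'd' ∈ FIRST(da)
Entry: A -> da


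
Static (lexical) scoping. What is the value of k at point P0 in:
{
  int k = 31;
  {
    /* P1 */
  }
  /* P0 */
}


k declared in the same block as P0
k = 31


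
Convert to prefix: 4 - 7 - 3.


left-to-right (same/higher precedence on left): tree is (- (- 4 7) 3)
Prefix: - - 4 7 3


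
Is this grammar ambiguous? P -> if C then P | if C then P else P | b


dangling else: 'if C then if C then b else b' parses two ways
Ambiguous


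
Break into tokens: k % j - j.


Scan left to right, longest-match per lexeme
Tokens: ID(k), OP(%), ID(j), OP(-), ID(j)


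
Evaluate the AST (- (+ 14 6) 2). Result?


Evaluate inner: (+ 14 6) = 20
Evaluate root: (- 20 2) = 18
Result: 18


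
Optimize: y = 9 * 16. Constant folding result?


9 * 16 = 144 at compile time
Optimized: y = 144


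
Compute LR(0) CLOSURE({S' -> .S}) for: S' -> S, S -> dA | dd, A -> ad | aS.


Start: S' -> .S
For each item with dot before a nonterminal B, add B -> .γ for every B-production
Closure: [S' -> .S, S -> .dA, S -> .dd]


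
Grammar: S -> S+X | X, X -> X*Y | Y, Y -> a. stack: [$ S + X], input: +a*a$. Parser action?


handle 'S+X' on top; lookahead ∈ FOLLOW(S) = {+, $}
Action: reduce (S -> S+X)


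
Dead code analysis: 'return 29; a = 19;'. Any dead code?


statement follows a return and is unreachable
Dead: 'a = 19'


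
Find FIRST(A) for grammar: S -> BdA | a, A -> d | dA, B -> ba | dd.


Per alternative of A: FIRST(d) = {d}; FIRST(dA) = {d}
FIRST(A) = {d}


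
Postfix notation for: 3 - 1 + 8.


Left to right (same or higher precedence on left)
Postfix: 3 1 - 8 +


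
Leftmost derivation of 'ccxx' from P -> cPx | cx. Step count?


Derivation: P => cPx => ccxx
Steps: 2


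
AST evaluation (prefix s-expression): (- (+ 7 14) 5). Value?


Evaluate inner: (+ 7 14) = 21
Evaluate root: (- 21 5) = 16
Result: 16


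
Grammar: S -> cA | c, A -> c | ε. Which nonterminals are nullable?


A nonterminal is nullable iff some alternative derives ε (directly, or every symbol in it is nullable)
Nullable: {A}


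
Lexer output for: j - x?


Scan left to right, longest-match per lexeme
Tokens: ID(j), OP(-), ID(x)


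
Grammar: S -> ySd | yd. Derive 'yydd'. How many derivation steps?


Derivation: S => ySd => yydd
Steps: 2


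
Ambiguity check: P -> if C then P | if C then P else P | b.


dangling else: 'if C then if C then b else b' parses two ways
Ambiguous


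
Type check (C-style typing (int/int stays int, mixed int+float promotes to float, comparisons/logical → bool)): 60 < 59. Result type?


Operand types: int < int
Rule: comparison yields bool
Result type: bool


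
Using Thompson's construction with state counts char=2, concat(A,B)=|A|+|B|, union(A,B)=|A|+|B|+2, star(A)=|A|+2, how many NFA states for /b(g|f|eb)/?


Syntax tree has 5 char leaf(s), 2 union(s), 0 star(s)
chars contribute 5×2 = 10; each union adds +2; each star adds +2
Total: 10 + 4 + 0 = 14 states


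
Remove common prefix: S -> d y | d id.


Common prefix: 'd'
Factored: S -> d S', S' -> y | id


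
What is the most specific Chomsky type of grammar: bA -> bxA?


LHS has context (more than one symbol) and |LHS| ≤ |RHS|
Classification: Type 1 (Context-Sensitive)


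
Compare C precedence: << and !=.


'<<' is shift (level 8); '!=' is equality (level 6)
Higher level binds tighter
'<<' has higher precedence than '!='


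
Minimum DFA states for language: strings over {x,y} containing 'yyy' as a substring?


KMP-style automaton: 3 progress states + 1 absorbing accept = 4
Minimal DFA: 4 states


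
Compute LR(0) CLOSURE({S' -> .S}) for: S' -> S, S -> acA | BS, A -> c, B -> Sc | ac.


Start: S' -> .S
For each item with dot before a nonterminal B, add B -> .γ for every B-production
Closure: [S' -> .S, S -> .acA, S -> .BS, B -> .Sc, B -> .ac]


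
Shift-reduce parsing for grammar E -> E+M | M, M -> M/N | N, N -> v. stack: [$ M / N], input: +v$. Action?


handle 'M/N' on top
Action: reduce (M -> M/N)


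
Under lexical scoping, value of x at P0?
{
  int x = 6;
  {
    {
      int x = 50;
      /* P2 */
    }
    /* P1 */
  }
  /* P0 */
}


x declared in the same block as P0
x = 6


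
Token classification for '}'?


Pattern: delimiter/punctuation
Type: PUNCTUATION


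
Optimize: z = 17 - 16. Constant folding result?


17 - 16 = 1 at compile time
Optimized: z = 1


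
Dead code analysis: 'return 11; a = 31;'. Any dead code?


statement follows a return and is unreachable
Dead: 'a = 31'


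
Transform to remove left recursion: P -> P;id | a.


Left-recursive alternatives: P;id; non-recursive: a
Introduce P': P -> aP', P' -> ;idP' | ε


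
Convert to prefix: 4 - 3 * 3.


'*' binds tighter: tree is (- 4 (* 3 3))
Prefix: - 4 * 3 3


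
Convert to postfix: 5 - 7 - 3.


Left to right (same or higher precedence on left)
Postfix: 5 7 - 3 -


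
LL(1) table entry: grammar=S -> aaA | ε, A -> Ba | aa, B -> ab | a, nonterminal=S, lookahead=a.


For [S, a]: 'a' ∈ FIRST(aaA)
Entry: S -> aaA


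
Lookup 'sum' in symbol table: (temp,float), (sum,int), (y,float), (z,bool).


Lookup 'sum' → type int


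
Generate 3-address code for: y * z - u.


Break into single-operator statements:
t1 = y * z
t2 = t1 - u


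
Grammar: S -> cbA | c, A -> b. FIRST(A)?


Per alternative of A: FIRST(b) = {b}
FIRST(A) = {b}


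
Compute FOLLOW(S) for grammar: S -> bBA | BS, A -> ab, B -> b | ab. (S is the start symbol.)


$ ∈ FOLLOW(S). For each A -> αBβ: add FIRST(β)\{ε} to FOLLOW(B); if β nullable, add FOLLOW(A).
FOLLOW(S) = {$}


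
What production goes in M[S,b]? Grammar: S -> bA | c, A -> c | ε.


For [S, b]: 'b' ∈ FIRST(bA)
Entry: S -> bA


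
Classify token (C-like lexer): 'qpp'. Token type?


Pattern: letter/underscore followed by alphanumerics, not a keyword
Type: IDENTIFIER


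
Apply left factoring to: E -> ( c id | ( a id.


Common prefix: '('
Factored: E -> ( E', E' -> c id | a id


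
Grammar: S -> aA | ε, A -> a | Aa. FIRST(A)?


Per alternative of A: FIRST(a) = {a}; FIRST(Aa) = {a}
FIRST(A) = {a}


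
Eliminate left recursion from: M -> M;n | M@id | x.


Left-recursive alternatives: M;n, M@id; non-recursive: x
Introduce M': M -> xM', M' -> ;nM' | @idM' | ε


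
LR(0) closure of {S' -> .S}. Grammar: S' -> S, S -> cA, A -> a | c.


Start: S' -> .S
For each item with dot before a nonterminal B, add B -> .γ for every B-production
Closure: [S' -> .S, S -> .cA]


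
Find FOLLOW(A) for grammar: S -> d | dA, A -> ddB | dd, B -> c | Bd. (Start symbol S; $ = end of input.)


$ ∈ FOLLOW(S). For each A -> αBβ: add FIRST(β)\{ε} to FOLLOW(B); if β nullable, add FOLLOW(A).
FOLLOW(A) = {$}


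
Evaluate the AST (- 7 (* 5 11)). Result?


Evaluate inner: (* 5 11) = 55
Evaluate root: (- 7 55) = -48
Result: -48


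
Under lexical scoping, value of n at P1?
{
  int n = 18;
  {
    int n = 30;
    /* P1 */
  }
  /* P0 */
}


n declared in the same block as P1
n = 30


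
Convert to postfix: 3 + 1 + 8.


Left to right (same or higher precedence on left)
Postfix: 3 1 + 8 +


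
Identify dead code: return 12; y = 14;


statement follows a return and is unreachable
Dead: 'y = 14'


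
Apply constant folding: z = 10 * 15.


10 * 15 = 150 at compile time
Optimized: z = 150


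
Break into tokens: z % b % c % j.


Scan left to right, longest-match per lexeme
Tokens: ID(z), OP(%), ID(b), OP(%), ID(c), OP(%), ID(j)


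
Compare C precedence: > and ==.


'>' is relational (level 7); '==' is equality (level 6)
Higher level binds tighter
'>' has higher precedence than '=='


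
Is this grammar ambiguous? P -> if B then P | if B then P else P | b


dangling else: 'if B then if B then b else b' parses two ways
Ambiguous


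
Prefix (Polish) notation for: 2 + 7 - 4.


left-to-right (same/higher precedence on left): tree is (- (+ 2 7) 4)
Prefix: - + 2 7 4


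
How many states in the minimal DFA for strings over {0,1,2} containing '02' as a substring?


KMP-style automaton: 2 progress states + 1 absorbing accept = 3
Minimal DFA: 3 states


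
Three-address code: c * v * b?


Break into single-operator statements:
t1 = c * v
t2 = t1 * b


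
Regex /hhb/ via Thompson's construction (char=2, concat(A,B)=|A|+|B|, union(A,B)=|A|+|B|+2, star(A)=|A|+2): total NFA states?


Syntax tree has 3 char leaf(s), 0 union(s), 0 star(s)
chars contribute 3×2 = 6; each union adds +2; each star adds +2
Total: 6 + 0 + 0 = 6 states


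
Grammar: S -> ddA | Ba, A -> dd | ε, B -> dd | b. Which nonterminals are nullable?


A nonterminal is nullable iff some alternative derives ε (directly, or every symbol in it is nullable)
Nullable: {A}


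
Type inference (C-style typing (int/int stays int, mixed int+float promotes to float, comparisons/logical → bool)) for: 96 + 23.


Operand types: int + int
Rule: mixed int/float promotes to float; int/int stays int
Result type: int


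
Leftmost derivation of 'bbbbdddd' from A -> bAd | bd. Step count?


Derivation: A => bAd => bbAdd => bbbAddd => bbbbdddd
Steps: 4


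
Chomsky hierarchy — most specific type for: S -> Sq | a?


Left-linear: every RHS is a terminal or one nonterminal followed by a terminal
Classification: Type 3 (Regular)


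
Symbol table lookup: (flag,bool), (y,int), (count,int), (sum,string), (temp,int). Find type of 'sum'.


Lookup 'sum' → type string


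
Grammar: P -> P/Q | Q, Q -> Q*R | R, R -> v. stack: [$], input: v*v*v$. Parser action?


no handle on stack; shift 'v'
Action: shift


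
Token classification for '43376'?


Pattern: digits only
Type: INTEGER_LITERAL


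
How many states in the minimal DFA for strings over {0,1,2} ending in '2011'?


Track the longest suffix of input matching a prefix of '2011': 5 classes (prefixes of length 0..4)
Minimal DFA: 5 states


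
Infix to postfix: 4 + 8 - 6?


Left to right (same or higher precedence on left)
Postfix: 4 8 + 6 -


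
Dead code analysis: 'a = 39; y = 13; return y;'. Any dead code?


a is assigned but never read
Dead: 'a = 39'


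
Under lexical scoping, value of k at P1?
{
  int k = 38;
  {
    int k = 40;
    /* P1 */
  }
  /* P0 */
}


k declared in the same block as P1
k = 40


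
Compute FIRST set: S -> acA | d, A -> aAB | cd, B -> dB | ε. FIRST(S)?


Per alternative of S: FIRST(acA) = {a}; FIRST(d) = {d}
FIRST(S) = {a, d}
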